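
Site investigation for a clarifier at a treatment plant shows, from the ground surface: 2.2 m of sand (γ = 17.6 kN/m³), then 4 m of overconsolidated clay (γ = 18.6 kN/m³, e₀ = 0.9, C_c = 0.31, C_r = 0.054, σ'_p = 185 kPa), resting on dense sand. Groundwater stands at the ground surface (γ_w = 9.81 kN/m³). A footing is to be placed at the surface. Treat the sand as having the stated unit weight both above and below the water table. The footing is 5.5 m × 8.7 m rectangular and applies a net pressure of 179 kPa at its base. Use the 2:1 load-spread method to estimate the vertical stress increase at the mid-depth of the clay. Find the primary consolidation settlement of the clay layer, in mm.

S_c ≈ 53.8 mm

Mid-depth of clay below the ground surface: z = 2.2 + 4/2 = 4.2 m.
Total vertical stress at mid-clay: σ_v = 17.6×2.2 + 18.6×2 = 75.92 kPa.
Pore pressure: u = 9.81×(4.2 − 0) = 41.202 kPa.
Initial effective stress: σ'_0 = σ_v − u = 75.92 − 41.202 = 34.718 kPa.
Stress increase at mid-clay by the 2:1 spreading method:
Δσ = qBL/((B+z)(L+z)) = 179×5.5×8.7/((5.5+4.2)(8.7+4.2)) = 68.45 kPa
Final effective stress: σ'_f = 34.718 + 68.45 = 103.17 kPa.
σ'_f = 103.17 ≤ σ'_p = 185 kPa, so the clay remains overconsolidated and only the recompression index applies:
S_c = C_r·H/(1+e₀)·log₁₀(σ'_f/σ'_0) = 0.054×4/1.9×log₁₀(103.17/34.718)
    = 0.11369 × 0.473 = 0.05377 m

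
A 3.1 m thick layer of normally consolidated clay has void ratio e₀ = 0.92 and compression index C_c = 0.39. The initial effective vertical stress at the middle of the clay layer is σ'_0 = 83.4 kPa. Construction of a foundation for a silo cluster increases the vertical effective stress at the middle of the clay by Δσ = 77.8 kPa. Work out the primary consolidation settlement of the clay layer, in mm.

Final effective stress: σ'_f = σ'_0 + Δσ = 83.4 + 77.8 = 161.2 kPa.
Normally consolidated clay, so the full stress increment lies on the virgin compression line:
S_c = C_c·H/(1+e₀)·log₁₀(σ'_f/σ'_0) = 0.39×3.1/(1+0.92)×log₁₀(161.2/83.4)
    = 0.62969 × 0.2862 = 0.1802 m

S_c ≈ 180 mm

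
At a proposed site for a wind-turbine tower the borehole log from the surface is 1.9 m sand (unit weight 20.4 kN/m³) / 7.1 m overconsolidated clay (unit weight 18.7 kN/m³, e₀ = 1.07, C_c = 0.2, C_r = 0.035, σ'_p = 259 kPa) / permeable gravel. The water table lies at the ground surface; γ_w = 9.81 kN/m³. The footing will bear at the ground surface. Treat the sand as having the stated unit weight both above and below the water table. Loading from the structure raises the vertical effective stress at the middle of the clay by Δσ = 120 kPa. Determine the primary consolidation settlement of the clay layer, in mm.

Mid-depth of clay below the ground surface: z = 1.9 + 7.1/2 = 5.45 m.
Total vertical stress at mid-clay: σ_v = 20.4×1.9 + 18.7×3.55 = 105.14 kPa.
Pore pressure: u = 9.81×(5.45 − 0) = 53.465 kPa.
Initial effective stress: σ'_0 = σ_v − u = 105.14 − 53.465 = 51.675 kPa.
Final effective stress: σ'_f = 51.675 + 120 = 171.68 kPa.
σ'_f = 171.68 ≤ σ'_p = 259 kPa, so the clay remains overconsolidated and only the recompression index applies:
S_c = C_r·H/(1+e₀)·log₁₀(σ'_f/σ'_0) = 0.035×7.1/2.07×log₁₀(171.68/51.675)
    = 0.12005 × 0.52144 = 0.0626 m

S_c ≈ 62.6 mm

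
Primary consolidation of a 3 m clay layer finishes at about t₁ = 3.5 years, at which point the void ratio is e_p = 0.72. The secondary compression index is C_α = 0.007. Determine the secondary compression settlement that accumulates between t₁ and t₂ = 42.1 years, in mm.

S_s ≈ 13.2 mm

Secondary compression: S_s = C_α·H/(1+e_p)·log₁₀(t₂/t₁)
S_s = 0.007×3/(1+0.72)×log₁₀(42.1/3.5)
    = 0.01221 × 1.08 = 0.01319 m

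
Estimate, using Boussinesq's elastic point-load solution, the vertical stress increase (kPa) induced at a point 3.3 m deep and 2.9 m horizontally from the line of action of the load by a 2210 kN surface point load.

Δσ_z ≈ 23.2 kPa

Boussinesq vertical stress below a point load on an elastic half-space:
Δσ_z = 3P/(2πz²) · [1 + (r/z)²]^(−5/2)
r/z = 2.9/3.3 = 0.87879; [1+(r/z)²]^(−5/2) = 0.23915.
Δσ_z = 3×2210/(2π×3.3²) × 0.23915 = 96.896 × 0.23915 = 23.17 kPa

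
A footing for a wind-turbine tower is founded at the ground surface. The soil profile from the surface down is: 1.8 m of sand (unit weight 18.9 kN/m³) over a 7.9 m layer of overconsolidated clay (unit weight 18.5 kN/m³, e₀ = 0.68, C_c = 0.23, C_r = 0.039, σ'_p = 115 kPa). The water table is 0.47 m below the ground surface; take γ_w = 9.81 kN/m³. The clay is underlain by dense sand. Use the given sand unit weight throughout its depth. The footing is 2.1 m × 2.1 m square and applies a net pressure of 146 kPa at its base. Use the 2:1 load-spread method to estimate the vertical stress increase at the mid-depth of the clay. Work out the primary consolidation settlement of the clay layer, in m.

S_c ≈ 0.0138 m

Mid-depth of clay below the ground surface: z = 1.8 + 7.9/2 = 5.75 m.
Total vertical stress at mid-clay: σ_v = 18.9×1.8 + 18.5×3.95 = 107.09 kPa.
Pore pressure: u = 9.81×(5.75 − 0.47) = 51.797 kPa.
Initial effective stress: σ'_0 = σ_v − u = 107.09 − 51.797 = 55.293 kPa.
Stress increase at mid-clay by the 2:1 spreading method:
Δσ = qBL/((B+z)(L+z)) = 146×2.1×2.1/((2.1+5.75)(2.1+5.75)) = 10.448 kPa
Final effective stress: σ'_f = 55.293 + 10.448 = 65.741 kPa.
σ'_f = 65.741 ≤ σ'_p = 115 kPa, so the clay remains overconsolidated and only the recompression index applies:
S_c = C_r·H/(1+e₀)·log₁₀(σ'_f/σ'_0) = 0.039×7.9/1.68×log₁₀(65.741/55.293)
    = 0.18339 × 0.075166 = 0.01378 m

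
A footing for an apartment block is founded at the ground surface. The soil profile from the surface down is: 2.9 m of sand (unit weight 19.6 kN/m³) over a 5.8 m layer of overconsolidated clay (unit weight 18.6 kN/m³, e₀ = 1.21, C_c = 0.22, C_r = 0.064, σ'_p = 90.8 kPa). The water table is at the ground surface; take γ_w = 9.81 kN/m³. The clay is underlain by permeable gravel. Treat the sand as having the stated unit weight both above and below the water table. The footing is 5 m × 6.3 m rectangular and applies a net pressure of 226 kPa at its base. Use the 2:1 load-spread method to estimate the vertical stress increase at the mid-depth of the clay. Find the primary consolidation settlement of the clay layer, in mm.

Mid-depth of clay below the ground surface: z = 2.9 + 5.8/2 = 5.8 m.
Total vertical stress at mid-clay: σ_v = 19.6×2.9 + 18.6×2.9 = 110.78 kPa.
Pore pressure: u = 9.81×(5.8 − 0) = 56.898 kPa.
Initial effective stress: σ'_0 = σ_v − u = 110.78 − 56.898 = 53.882 kPa.
Stress increase at mid-clay by the 2:1 spreading method:
Δσ = qBL/((B+z)(L+z)) = 226×5×6.3/((5+5.8)(6.3+5.8)) = 54.477 kPa
Final effective stress: σ'_f = 53.882 + 54.477 = 108.36 kPa.
σ'_f = 108.36 > σ'_p = 90.8 kPa, so the stress path crosses the preconsolidation pressure — recompression up to σ'_p, then virgin compression beyond:
S_c = H/(1+e₀)·[C_r·log₁₀(σ'_p/σ'_0) + C_c·log₁₀(σ'_f/σ'_p)]
    = 5.8/2.21 × [0.064×log₁₀(90.8/53.882) + 0.22×log₁₀(108.36/90.8)]
    = 2.6244 × [0.014505 + 0.016892] = 0.0824 m

S_c ≈ 82.4 mm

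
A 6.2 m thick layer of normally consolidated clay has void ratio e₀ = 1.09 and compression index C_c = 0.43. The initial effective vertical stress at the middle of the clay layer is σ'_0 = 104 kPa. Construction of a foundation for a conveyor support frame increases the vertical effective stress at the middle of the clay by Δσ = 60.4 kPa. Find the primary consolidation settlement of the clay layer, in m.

Final effective stress: σ'_f = σ'_0 + Δσ = 104 + 60.4 = 164.4 kPa.
Normally consolidated clay, so the full stress increment lies on the virgin compression line:
S_c = C_c·H/(1+e₀)·log₁₀(σ'_f/σ'_0) = 0.43×6.2/(1+1.09)×log₁₀(164.4/104)
    = 1.2756 × 0.19887 = 0.2537 m

S_c ≈ 0.254 m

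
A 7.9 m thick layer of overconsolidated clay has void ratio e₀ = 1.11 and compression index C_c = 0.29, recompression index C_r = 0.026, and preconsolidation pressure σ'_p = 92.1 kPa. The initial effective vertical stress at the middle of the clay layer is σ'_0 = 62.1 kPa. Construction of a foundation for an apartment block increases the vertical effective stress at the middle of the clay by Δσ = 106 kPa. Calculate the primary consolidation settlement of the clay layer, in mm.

Final effective stress: σ'_f = 62.1 + 106 = 168.1 kPa.
σ'_f = 168.1 > σ'_p = 92.1 kPa, so the stress path crosses the preconsolidation pressure — recompression up to σ'_p, then virgin compression beyond:
S_c = H/(1+e₀)·[C_r·log₁₀(σ'_p/σ'_0) + C_c·log₁₀(σ'_f/σ'_p)]
    = 7.9/2.11 × [0.026×log₁₀(92.1/62.1) + 0.29×log₁₀(168.1/92.1)]
    = 3.7441 × [0.0044504 + 0.075779] = 0.3004 m

S_c ≈ 300 mm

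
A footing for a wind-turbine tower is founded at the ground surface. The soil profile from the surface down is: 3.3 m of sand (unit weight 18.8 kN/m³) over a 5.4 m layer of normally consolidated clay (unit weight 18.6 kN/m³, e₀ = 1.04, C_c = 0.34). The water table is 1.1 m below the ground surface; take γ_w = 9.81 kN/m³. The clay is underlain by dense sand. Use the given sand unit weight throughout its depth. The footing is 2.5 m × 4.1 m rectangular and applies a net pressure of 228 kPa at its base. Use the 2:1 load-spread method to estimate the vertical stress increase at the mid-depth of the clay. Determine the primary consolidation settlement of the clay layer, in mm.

S_c ≈ 138 mm

Mid-depth of clay below the ground surface: z = 3.3 + 5.4/2 = 6 m.
Total vertical stress at mid-clay: σ_v = 18.8×3.3 + 18.6×2.7 = 112.26 kPa.
Pore pressure: u = 9.81×(6 − 1.1) = 48.069 kPa.
Initial effective stress: σ'_0 = σ_v − u = 112.26 − 48.069 = 64.191 kPa.
Stress increase at mid-clay by the 2:1 spreading method:
Δσ = qBL/((B+z)(L+z)) = 228×2.5×4.1/((2.5+6)(4.1+6)) = 27.222 kPa
Final effective stress: σ'_f = σ'_0 + Δσ = 64.191 + 27.222 = 91.413 kPa.
Normally consolidated clay, so the full stress increment lies on the virgin compression line:
S_c = C_c·H/(1+e₀)·log₁₀(σ'_f/σ'_0) = 0.34×5.4/(1+1.04)×log₁₀(91.413/64.191)
    = 0.9 × 0.15353 = 0.1382 m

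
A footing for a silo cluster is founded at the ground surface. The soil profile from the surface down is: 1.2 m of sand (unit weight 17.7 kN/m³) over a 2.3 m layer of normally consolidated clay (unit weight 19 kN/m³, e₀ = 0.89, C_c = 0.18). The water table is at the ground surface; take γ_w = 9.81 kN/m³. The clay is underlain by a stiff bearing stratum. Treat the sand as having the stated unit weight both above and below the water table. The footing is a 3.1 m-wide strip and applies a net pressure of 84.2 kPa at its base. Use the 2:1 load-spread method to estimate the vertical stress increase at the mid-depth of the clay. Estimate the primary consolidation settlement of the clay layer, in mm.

S_c ≈ 116 mm

Mid-depth of clay below the ground surface: z = 1.2 + 2.3/2 = 2.35 m.
Total vertical stress at mid-clay: σ_v = 17.7×1.2 + 19×1.15 = 43.09 kPa.
Pore pressure: u = 9.81×(2.35 − 0) = 23.054 kPa.
Initial effective stress: σ'_0 = σ_v − u = 43.09 − 23.054 = 20.036 kPa.
Stress increase at mid-clay by the 2:1 spreading method:
Δσ = qB/(B+z) = 84.2×3.1/(3.1+2.35) = 47.894 kPa
Final effective stress: σ'_f = σ'_0 + Δσ = 20.036 + 47.894 = 67.93 kPa.
Normally consolidated clay, so the full stress increment lies on the virgin compression line:
S_c = C_c·H/(1+e₀)·log₁₀(σ'_f/σ'_0) = 0.18×2.3/(1+0.89)×log₁₀(67.93/20.036)
    = 0.21905 × 0.53025 = 0.1162 m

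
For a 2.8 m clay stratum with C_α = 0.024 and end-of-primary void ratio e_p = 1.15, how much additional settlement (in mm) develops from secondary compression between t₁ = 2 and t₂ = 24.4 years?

Secondary compression: S_s = C_α·H/(1+e_p)·log₁₀(t₂/t₁)
S_s = 0.024×2.8/(1+1.15)×log₁₀(24.4/2)
    = 0.03126 × 1.086 = 0.03396 m

S_s ≈ 34 mm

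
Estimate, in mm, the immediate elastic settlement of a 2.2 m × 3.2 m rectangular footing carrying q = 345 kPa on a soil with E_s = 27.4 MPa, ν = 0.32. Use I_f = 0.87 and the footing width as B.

S_e ≈ 21.6 mm

Immediate (elastic) settlement: S_e = q·B·(1−ν²)/E_s · I_f.
E_s = 27.4 MPa = 27400 kPa.
S_e = 345 × 2.2 × (1 − 0.32²) / 27400 × 0.87
    = 345 × 2.2 × 0.8976 / 27400 × 0.87
    = 0.02163 m = 21.63 mm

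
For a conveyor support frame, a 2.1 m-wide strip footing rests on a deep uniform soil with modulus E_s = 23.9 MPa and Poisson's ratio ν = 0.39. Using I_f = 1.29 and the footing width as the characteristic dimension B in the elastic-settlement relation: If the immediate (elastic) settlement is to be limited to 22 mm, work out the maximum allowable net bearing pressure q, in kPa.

E_s = 23.9 MPa = 23900 kPa.
S_e = q·B·(1−ν²)/E_s · I_f  ⇒  q = S_e·E_s / (B·(1−ν²)·I_f).
q = 0.022 × 23900 / (2.1 × 0.8479 × 1.29) = 228.9 kPa

q ≈ 229 kPa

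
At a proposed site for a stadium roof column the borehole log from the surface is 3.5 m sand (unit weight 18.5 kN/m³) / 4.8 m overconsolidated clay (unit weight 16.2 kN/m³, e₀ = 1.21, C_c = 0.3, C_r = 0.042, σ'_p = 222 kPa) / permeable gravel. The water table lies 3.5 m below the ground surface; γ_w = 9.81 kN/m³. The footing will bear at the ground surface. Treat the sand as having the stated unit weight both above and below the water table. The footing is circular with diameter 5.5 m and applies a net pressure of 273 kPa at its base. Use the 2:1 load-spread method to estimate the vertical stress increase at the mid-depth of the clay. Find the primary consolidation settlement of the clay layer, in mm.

S_c ≈ 23.1 mm

Mid-depth of clay below the ground surface: z = 3.5 + 4.8/2 = 5.9 m.
Total vertical stress at mid-clay: σ_v = 18.5×3.5 + 16.2×2.4 = 103.63 kPa.
Pore pressure: u = 9.81×(5.9 − 3.5) = 23.544 kPa.
Initial effective stress: σ'_0 = σ_v − u = 103.63 − 23.544 = 80.086 kPa.
Stress increase at mid-clay by the 2:1 spreading method:
Δσ ≈ qD²/(D+z)² = 273×5.5²/(5.5+5.9)² = 63.545 kPa
Final effective stress: σ'_f = 80.086 + 63.545 = 143.63 kPa.
σ'_f = 143.63 ≤ σ'_p = 222 kPa, so the clay remains overconsolidated and only the recompression index applies:
S_c = C_r·H/(1+e₀)·log₁₀(σ'_f/σ'_0) = 0.042×4.8/2.21×log₁₀(143.63/80.086)
    = 0.09122 × 0.25369 = 0.02314 m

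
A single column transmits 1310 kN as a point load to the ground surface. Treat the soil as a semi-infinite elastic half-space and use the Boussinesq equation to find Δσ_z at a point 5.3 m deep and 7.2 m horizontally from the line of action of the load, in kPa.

Δσ_z ≈ 1.63 kPa

Boussinesq vertical stress below a point load on an elastic half-space:
Δσ_z = 3P/(2πz²) · [1 + (r/z)²]^(−5/2)
r/z = 7.2/5.3 = 1.3585; [1+(r/z)²]^(−5/2) = 0.073216.
Δσ_z = 3×1310/(2π×5.3²) × 0.073216 = 22.267 × 0.073216 = 1.63 kPa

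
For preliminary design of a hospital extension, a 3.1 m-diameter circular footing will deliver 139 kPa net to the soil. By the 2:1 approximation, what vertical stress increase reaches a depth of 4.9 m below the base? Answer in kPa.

Δσ_z ≈ 20.9 kPa

By the 2:1 method the load spreads at 1 horizontal : 2 vertical, so at depth z the loaded area has grown by z in each plan dimension:
Δσ ≈ qD²/(D+z)² = 139×3.1²/(3.1+4.9)² = 20.872 kPa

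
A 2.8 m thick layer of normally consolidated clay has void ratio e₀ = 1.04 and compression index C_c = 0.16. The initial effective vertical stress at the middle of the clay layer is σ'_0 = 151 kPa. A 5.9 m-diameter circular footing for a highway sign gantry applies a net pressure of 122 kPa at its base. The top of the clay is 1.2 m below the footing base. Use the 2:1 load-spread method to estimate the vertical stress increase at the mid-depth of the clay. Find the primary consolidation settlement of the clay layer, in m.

S_c ≈ 0.0314 m

Mid-depth of clay below the footing base: z = 1.2 + 2.8/2 = 2.6 m.
Stress increase at mid-clay by the 2:1 spreading method:
Δσ ≈ qD²/(D+z)² = 122×5.9²/(5.9+2.6)² = 58.78 kPa
Final effective stress: σ'_f = σ'_0 + Δσ = 151 + 58.78 = 209.78 kPa.
Normally consolidated clay, so the full stress increment lies on the virgin compression line:
S_c = C_c·H/(1+e₀)·log₁₀(σ'_f/σ'_0) = 0.16×2.8/(1+1.04)×log₁₀(209.78/151)
    = 0.21961 × 0.14279 = 0.03136 m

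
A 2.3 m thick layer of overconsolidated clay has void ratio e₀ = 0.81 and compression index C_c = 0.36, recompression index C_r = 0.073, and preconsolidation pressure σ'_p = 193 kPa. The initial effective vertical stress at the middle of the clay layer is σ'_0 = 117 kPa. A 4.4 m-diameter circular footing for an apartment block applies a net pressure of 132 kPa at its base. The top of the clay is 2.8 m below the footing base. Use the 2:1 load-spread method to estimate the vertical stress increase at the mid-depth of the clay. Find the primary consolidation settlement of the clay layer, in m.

Mid-depth of clay below the footing base: z = 2.8 + 2.3/2 = 3.95 m.
Stress increase at mid-clay by the 2:1 spreading method:
Δσ ≈ qD²/(D+z)² = 132×4.4²/(4.4+3.95)² = 36.653 kPa
Final effective stress: σ'_f = 117 + 36.653 = 153.65 kPa.
σ'_f = 153.65 ≤ σ'_p = 193 kPa, so the clay remains overconsolidated and only the recompression index applies:
S_c = C_r·H/(1+e₀)·log₁₀(σ'_f/σ'_0) = 0.073×2.3/1.81×log₁₀(153.65/117)
    = 0.092761 × 0.11835 = 0.01098 m

S_c ≈ 0.011 m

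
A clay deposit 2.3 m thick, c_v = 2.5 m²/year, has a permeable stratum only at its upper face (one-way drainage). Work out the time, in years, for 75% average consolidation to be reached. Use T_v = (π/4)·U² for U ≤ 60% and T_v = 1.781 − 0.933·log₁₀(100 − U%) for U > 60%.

Drainage path length: H_d = H = 2.3 m (single drainage).
U > 60%: T_v = 1.781 − 0.933·log₁₀(100 − 75) = 0.47672.
t = T_v·H_d²/c_v = 0.47672×2.3²/2.5 = 1.009 years.

t ≈ 1.01 years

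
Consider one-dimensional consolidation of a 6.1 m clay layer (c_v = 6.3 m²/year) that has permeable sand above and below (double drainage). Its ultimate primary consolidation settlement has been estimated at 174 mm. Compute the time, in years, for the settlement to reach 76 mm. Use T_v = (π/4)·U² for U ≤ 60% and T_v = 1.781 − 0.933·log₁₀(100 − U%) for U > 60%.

t ≈ 0.221 years

Drainage path length: H_d = H/2 = 3.05 m (double drainage).
U = S(t)/S_ult = 76/174 = 0.4368.
U ≤ 60%: T_v = (π/4)·U² = (π/4)×0.43678² = 0.14984.
t = T_v·H_d²/c_v = 0.14984×3.05²/6.3 = 0.2213 years.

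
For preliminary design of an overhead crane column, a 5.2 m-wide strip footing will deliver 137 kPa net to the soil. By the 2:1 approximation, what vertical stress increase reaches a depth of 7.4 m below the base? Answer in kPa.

By the 2:1 method the load spreads at 1 horizontal : 2 vertical, so at depth z the loaded area has grown by z in each plan dimension:
Δσ = qB/(B+z) = 137×5.2/(5.2+7.4) = 56.54 kPa

Δσ_z ≈ 56.5 kPa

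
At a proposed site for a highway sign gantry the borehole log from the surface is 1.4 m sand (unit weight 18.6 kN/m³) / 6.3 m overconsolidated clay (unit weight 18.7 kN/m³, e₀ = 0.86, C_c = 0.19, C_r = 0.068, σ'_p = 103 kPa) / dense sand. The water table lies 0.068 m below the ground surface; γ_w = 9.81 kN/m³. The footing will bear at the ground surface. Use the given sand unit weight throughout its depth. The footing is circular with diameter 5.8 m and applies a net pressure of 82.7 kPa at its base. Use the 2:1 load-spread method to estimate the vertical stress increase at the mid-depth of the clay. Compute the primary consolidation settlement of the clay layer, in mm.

S_c ≈ 49.1 mm

Mid-depth of clay below the ground surface: z = 1.4 + 6.3/2 = 4.55 m.
Total vertical stress at mid-clay: σ_v = 18.6×1.4 + 18.7×3.15 = 84.945 kPa.
Pore pressure: u = 9.81×(4.55 − 0.068) = 43.968 kPa.
Initial effective stress: σ'_0 = σ_v − u = 84.945 − 43.968 = 40.977 kPa.
Stress increase at mid-clay by the 2:1 spreading method:
Δσ ≈ qD²/(D+z)² = 82.7×5.8²/(5.8+4.55)² = 25.971 kPa
Final effective stress: σ'_f = 40.977 + 25.971 = 66.948 kPa.
σ'_f = 66.948 ≤ σ'_p = 103 kPa, so the clay remains overconsolidated and only the recompression index applies:
S_c = C_r·H/(1+e₀)·log₁₀(σ'_f/σ'_0) = 0.068×6.3/1.86×log₁₀(66.948/40.977)
    = 0.23032 × 0.2132 = 0.0491 m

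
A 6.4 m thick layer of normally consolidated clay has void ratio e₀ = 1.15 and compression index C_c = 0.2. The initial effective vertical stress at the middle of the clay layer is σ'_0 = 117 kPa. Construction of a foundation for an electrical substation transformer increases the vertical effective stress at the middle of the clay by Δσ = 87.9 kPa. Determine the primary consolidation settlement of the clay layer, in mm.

S_c ≈ 145 mm

Final effective stress: σ'_f = σ'_0 + Δσ = 117 + 87.9 = 204.9 kPa.
Normally consolidated clay, so the full stress increment lies on the virgin compression line:
S_c = C_c·H/(1+e₀)·log₁₀(σ'_f/σ'_0) = 0.2×6.4/(1+1.15)×log₁₀(204.9/117)
    = 0.59535 × 0.24336 = 0.1449 m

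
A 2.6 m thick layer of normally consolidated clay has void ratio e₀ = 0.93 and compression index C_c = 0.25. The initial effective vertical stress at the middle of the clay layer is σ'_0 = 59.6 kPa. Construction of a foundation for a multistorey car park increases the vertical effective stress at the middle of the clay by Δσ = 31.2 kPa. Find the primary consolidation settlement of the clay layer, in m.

Final effective stress: σ'_f = σ'_0 + Δσ = 59.6 + 31.2 = 90.8 kPa.
Normally consolidated clay, so the full stress increment lies on the virgin compression line:
S_c = C_c·H/(1+e₀)·log₁₀(σ'_f/σ'_0) = 0.25×2.6/(1+0.93)×log₁₀(90.8/59.6)
    = 0.33679 × 0.18284 = 0.06158 m

S_c ≈ 0.0616 m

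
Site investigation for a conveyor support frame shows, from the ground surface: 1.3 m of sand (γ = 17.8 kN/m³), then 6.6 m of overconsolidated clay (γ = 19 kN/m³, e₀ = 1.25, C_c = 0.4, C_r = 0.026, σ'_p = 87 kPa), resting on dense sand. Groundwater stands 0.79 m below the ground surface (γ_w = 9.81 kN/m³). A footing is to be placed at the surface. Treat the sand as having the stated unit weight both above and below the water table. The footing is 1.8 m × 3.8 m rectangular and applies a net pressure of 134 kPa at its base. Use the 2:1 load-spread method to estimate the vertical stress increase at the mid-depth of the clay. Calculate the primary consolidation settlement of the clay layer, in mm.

Mid-depth of clay below the ground surface: z = 1.3 + 6.6/2 = 4.6 m.
Total vertical stress at mid-clay: σ_v = 17.8×1.3 + 19×3.3 = 85.84 kPa.
Pore pressure: u = 9.81×(4.6 − 0.79) = 37.376 kPa.
Initial effective stress: σ'_0 = σ_v − u = 85.84 − 37.376 = 48.464 kPa.
Stress increase at mid-clay by the 2:1 spreading method:
Δσ = qBL/((B+z)(L+z)) = 134×1.8×3.8/((1.8+4.6)(3.8+4.6)) = 17.049 kPa
Final effective stress: σ'_f = 48.464 + 17.049 = 65.513 kPa.
σ'_f = 65.513 ≤ σ'_p = 87 kPa, so the clay remains overconsolidated and only the recompression index applies:
S_c = C_r·H/(1+e₀)·log₁₀(σ'_f/σ'_0) = 0.026×6.6/2.25×log₁₀(65.513/48.464)
    = 0.076266 × 0.13091 = 0.009984 m

S_c ≈ 9.98 mm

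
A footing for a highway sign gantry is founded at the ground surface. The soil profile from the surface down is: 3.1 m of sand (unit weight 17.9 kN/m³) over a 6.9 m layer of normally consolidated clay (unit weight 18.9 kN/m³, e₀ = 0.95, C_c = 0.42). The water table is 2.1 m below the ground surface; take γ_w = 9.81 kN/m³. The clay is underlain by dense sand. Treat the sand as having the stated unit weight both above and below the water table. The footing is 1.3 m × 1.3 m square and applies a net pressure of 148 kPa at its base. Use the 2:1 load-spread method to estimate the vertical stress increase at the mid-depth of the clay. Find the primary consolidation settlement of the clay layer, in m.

Mid-depth of clay below the ground surface: z = 3.1 + 6.9/2 = 6.55 m.
Total vertical stress at mid-clay: σ_v = 17.9×3.1 + 18.9×3.45 = 120.69 kPa.
Pore pressure: u = 9.81×(6.55 − 2.1) = 43.655 kPa.
Initial effective stress: σ'_0 = σ_v − u = 120.69 − 43.655 = 77.035 kPa.
Stress increase at mid-clay by the 2:1 spreading method:
Δσ = qBL/((B+z)(L+z)) = 148×1.3×1.3/((1.3+6.55)(1.3+6.55)) = 4.0589 kPa
Final effective stress: σ'_f = σ'_0 + Δσ = 77.035 + 4.0589 = 81.094 kPa.
Normally consolidated clay, so the full stress increment lies on the virgin compression line:
S_c = C_c·H/(1+e₀)·log₁₀(σ'_f/σ'_0) = 0.42×6.9/(1+0.95)×log₁₀(81.094/77.035)
    = 1.4862 × 0.022301 = 0.03314 m

S_c ≈ 0.0331 m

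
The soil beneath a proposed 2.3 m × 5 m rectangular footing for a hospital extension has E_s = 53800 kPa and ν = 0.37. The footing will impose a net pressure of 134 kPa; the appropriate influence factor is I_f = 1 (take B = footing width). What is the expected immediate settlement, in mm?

S_e ≈ 4.94 mm

Immediate (elastic) settlement: S_e = q·B·(1−ν²)/E_s · I_f.
S_e = 134 × 2.3 × (1 − 0.37²) / 53800 × 1
    = 134 × 2.3 × 0.8631 / 53800 × 1
    = 0.004944 m = 4.944 mm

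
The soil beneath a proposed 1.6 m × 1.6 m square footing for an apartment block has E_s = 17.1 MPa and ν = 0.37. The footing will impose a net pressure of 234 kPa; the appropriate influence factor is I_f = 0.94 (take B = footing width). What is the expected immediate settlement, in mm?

S_e ≈ 17.8 mm

Immediate (elastic) settlement: S_e = q·B·(1−ν²)/E_s · I_f.
E_s = 17.1 MPa = 17100 kPa.
S_e = 234 × 1.6 × (1 − 0.37²) / 17100 × 0.94
    = 234 × 1.6 × 0.8631 / 17100 × 0.94
    = 0.01776 m = 17.76 mm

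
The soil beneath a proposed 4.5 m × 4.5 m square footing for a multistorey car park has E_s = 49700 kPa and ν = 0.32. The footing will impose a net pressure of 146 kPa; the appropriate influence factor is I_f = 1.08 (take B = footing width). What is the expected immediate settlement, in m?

S_e ≈ 0.0128 m

Immediate (elastic) settlement: S_e = q·B·(1−ν²)/E_s · I_f.
S_e = 146 × 4.5 × (1 − 0.32²) / 49700 × 1.08
    = 146 × 4.5 × 0.8976 / 49700 × 1.08
    = 0.01281 m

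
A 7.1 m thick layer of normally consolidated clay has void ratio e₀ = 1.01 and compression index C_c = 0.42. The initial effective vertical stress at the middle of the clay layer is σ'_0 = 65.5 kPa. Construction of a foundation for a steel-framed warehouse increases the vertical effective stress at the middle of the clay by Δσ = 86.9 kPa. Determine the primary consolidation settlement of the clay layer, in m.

S_c ≈ 0.544 m

Final effective stress: σ'_f = σ'_0 + Δσ = 65.5 + 86.9 = 152.4 kPa.
Normally consolidated clay, so the full stress increment lies on the virgin compression line:
S_c = C_c·H/(1+e₀)·log₁₀(σ'_f/σ'_0) = 0.42×7.1/(1+1.01)×log₁₀(152.4/65.5)
    = 1.4836 × 0.36674 = 0.5441 m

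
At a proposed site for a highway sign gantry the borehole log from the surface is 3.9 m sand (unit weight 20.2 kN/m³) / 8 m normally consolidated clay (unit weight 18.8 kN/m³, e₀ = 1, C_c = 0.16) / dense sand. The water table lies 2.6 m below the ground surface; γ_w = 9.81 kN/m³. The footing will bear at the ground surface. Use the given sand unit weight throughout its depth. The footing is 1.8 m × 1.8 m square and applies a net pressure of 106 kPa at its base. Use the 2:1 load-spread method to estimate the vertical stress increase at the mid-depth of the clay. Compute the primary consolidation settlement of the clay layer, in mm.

Mid-depth of clay below the ground surface: z = 3.9 + 8/2 = 7.9 m.
Total vertical stress at mid-clay: σ_v = 20.2×3.9 + 18.8×4 = 153.98 kPa.
Pore pressure: u = 9.81×(7.9 − 2.6) = 51.993 kPa.
Initial effective stress: σ'_0 = σ_v − u = 153.98 − 51.993 = 101.99 kPa.
Stress increase at mid-clay by the 2:1 spreading method:
Δσ = qBL/((B+z)(L+z)) = 106×1.8×1.8/((1.8+7.9)(1.8+7.9)) = 3.6501 kPa
Final effective stress: σ'_f = σ'_0 + Δσ = 101.99 + 3.6501 = 105.64 kPa.
Normally consolidated clay, so the full stress increment lies on the virgin compression line:
S_c = C_c·H/(1+e₀)·log₁₀(σ'_f/σ'_0) = 0.16×8/(1+1)×log₁₀(105.64/101.99)
    = 0.64 × 0.015271 = 0.009773 m

S_c ≈ 9.77 mm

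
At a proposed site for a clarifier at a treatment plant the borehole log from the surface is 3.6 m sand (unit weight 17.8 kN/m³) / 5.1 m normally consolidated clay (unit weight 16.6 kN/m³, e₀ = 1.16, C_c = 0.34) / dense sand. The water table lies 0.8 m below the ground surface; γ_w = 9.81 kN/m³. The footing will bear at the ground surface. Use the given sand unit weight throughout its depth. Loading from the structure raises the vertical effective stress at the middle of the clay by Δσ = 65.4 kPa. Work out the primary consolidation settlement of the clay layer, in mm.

S_c ≈ 277 mm

Mid-depth of clay below the ground surface: z = 3.6 + 5.1/2 = 6.15 m.
Total vertical stress at mid-clay: σ_v = 17.8×3.6 + 16.6×2.55 = 106.41 kPa.
Pore pressure: u = 9.81×(6.15 − 0.8) = 52.483 kPa.
Initial effective stress: σ'_0 = σ_v − u = 106.41 − 52.483 = 53.927 kPa.
Final effective stress: σ'_f = σ'_0 + Δσ = 53.927 + 65.4 = 119.33 kPa.
Normally consolidated clay, so the full stress increment lies on the virgin compression line:
S_c = C_c·H/(1+e₀)·log₁₀(σ'_f/σ'_0) = 0.34×5.1/(1+1.16)×log₁₀(119.33/53.927)
    = 0.80278 × 0.34494 = 0.2769 m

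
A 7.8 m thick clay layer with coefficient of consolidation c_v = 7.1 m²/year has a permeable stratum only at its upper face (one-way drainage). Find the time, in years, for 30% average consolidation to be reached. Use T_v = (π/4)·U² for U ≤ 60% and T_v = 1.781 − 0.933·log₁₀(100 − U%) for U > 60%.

t ≈ 0.606 years

Drainage path length: H_d = H = 7.8 m (single drainage).
U ≤ 60%: T_v = (π/4)·U² = (π/4)×0.3² = 0.070686.
t = T_v·H_d²/c_v = 0.070686×7.8²/7.1 = 0.6057 years.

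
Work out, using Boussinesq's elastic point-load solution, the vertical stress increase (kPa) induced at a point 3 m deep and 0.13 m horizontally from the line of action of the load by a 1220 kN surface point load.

Boussinesq vertical stress below a point load on an elastic half-space:
Δσ_z = 3P/(2πz²) · [1 + (r/z)²]^(−5/2)
r/z = 0.13/3 = 0.043333; [1+(r/z)²]^(−5/2) = 0.99532.
Δσ_z = 3×1220/(2π×3²) × 0.99532 = 64.723 × 0.99532 = 64.42 kPa

Δσ_z ≈ 64.4 kPa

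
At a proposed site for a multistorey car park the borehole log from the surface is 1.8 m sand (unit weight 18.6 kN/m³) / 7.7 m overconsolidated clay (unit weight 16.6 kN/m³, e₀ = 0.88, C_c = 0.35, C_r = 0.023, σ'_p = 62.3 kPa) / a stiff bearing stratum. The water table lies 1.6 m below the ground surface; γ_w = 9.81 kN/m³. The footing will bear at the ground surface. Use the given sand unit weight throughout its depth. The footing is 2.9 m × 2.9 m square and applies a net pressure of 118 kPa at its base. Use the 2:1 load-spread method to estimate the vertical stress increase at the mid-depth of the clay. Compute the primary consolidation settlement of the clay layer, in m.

S_c ≈ 0.0866 m

Mid-depth of clay below the ground surface: z = 1.8 + 7.7/2 = 5.65 m.
Total vertical stress at mid-clay: σ_v = 18.6×1.8 + 16.6×3.85 = 97.39 kPa.
Pore pressure: u = 9.81×(5.65 − 1.6) = 39.73 kPa.
Initial effective stress: σ'_0 = σ_v − u = 97.39 − 39.73 = 57.66 kPa.
Stress increase at mid-clay by the 2:1 spreading method:
Δσ = qBL/((B+z)(L+z)) = 118×2.9×2.9/((2.9+5.65)(2.9+5.65)) = 13.575 kPa
Final effective stress: σ'_f = 57.66 + 13.575 = 71.235 kPa.
σ'_f = 71.235 > σ'_p = 62.3 kPa, so the stress path crosses the preconsolidation pressure — recompression up to σ'_p, then virgin compression beyond:
S_c = H/(1+e₀)·[C_r·log₁₀(σ'_p/σ'_0) + C_c·log₁₀(σ'_f/σ'_p)]
    = 7.7/1.88 × [0.023×log₁₀(62.3/57.66) + 0.35×log₁₀(71.235/62.3)]
    = 4.0957 × [0.00077311 + 0.020372] = 0.0866 m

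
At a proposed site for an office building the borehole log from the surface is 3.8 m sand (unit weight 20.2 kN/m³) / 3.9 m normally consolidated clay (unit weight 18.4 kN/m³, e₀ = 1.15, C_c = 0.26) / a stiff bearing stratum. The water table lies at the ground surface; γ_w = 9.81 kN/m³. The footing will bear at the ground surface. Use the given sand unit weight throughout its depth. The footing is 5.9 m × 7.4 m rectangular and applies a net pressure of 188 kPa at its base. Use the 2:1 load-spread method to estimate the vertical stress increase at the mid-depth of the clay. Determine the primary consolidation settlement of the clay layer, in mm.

S_c ≈ 137 mm

Mid-depth of clay below the ground surface: z = 3.8 + 3.9/2 = 5.75 m.
Total vertical stress at mid-clay: σ_v = 20.2×3.8 + 18.4×1.95 = 112.64 kPa.
Pore pressure: u = 9.81×(5.75 − 0) = 56.408 kPa.
Initial effective stress: σ'_0 = σ_v − u = 112.64 − 56.408 = 56.232 kPa.
Stress increase at mid-clay by the 2:1 spreading method:
Δσ = qBL/((B+z)(L+z)) = 188×5.9×7.4/((5.9+5.75)(7.4+5.75)) = 53.578 kPa
Final effective stress: σ'_f = σ'_0 + Δσ = 56.232 + 53.578 = 109.81 kPa.
Normally consolidated clay, so the full stress increment lies on the virgin compression line:
S_c = C_c·H/(1+e₀)·log₁₀(σ'_f/σ'_0) = 0.26×3.9/(1+1.15)×log₁₀(109.81/56.232)
    = 0.47163 × 0.29066 = 0.1371 m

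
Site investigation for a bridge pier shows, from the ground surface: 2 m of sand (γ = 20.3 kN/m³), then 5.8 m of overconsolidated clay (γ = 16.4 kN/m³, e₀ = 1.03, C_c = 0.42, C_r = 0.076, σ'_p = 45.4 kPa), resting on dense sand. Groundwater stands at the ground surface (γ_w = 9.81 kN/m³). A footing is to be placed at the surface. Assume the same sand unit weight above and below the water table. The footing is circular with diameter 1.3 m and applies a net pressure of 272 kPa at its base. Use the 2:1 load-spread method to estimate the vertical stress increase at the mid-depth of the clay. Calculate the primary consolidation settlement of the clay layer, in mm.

Mid-depth of clay below the ground surface: z = 2 + 5.8/2 = 4.9 m.
Total vertical stress at mid-clay: σ_v = 20.3×2 + 16.4×2.9 = 88.16 kPa.
Pore pressure: u = 9.81×(4.9 − 0) = 48.069 kPa.
Initial effective stress: σ'_0 = σ_v − u = 88.16 − 48.069 = 40.091 kPa.
Stress increase at mid-clay by the 2:1 spreading method:
Δσ ≈ qD²/(D+z)² = 272×1.3²/(1.3+4.9)² = 11.958 kPa
Final effective stress: σ'_f = 40.091 + 11.958 = 52.049 kPa.
σ'_f = 52.049 > σ'_p = 45.4 kPa, so the stress path crosses the preconsolidation pressure — recompression up to σ'_p, then virgin compression beyond:
S_c = H/(1+e₀)·[C_r·log₁₀(σ'_p/σ'_0) + C_c·log₁₀(σ'_f/σ'_p)]
    = 5.8/2.03 × [0.076×log₁₀(45.4/40.091) + 0.42×log₁₀(52.049/45.4)]
    = 2.8571 × [0.0041047 + 0.02493] = 0.08296 m

S_c ≈ 83 mm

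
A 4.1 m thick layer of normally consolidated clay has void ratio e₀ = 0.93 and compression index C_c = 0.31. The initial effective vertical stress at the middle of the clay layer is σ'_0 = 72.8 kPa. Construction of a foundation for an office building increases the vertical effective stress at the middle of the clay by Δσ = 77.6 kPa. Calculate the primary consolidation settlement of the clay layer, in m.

Final effective stress: σ'_f = σ'_0 + Δσ = 72.8 + 77.6 = 150.4 kPa.
Normally consolidated clay, so the full stress increment lies on the virgin compression line:
S_c = C_c·H/(1+e₀)·log₁₀(σ'_f/σ'_0) = 0.31×4.1/(1+0.93)×log₁₀(150.4/72.8)
    = 0.65855 × 0.31512 = 0.2075 m

S_c ≈ 0.208 m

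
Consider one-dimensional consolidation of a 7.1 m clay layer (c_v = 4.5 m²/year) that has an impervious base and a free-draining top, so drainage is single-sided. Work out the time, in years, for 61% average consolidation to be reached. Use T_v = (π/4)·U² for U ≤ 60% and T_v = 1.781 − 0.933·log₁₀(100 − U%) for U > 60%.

t ≈ 3.32 years

Drainage path length: H_d = H = 7.1 m (single drainage).
U > 60%: T_v = 1.781 − 0.933·log₁₀(100 − 61) = 0.29654.
t = T_v·H_d²/c_v = 0.29654×7.1²/4.5 = 3.322 years.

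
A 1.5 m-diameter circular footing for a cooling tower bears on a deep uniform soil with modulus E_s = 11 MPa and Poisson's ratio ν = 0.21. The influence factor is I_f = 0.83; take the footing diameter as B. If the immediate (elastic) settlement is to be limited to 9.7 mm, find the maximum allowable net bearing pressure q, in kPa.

E_s = 11 MPa = 11000 kPa.
S_e = q·B·(1−ν²)/E_s · I_f  ⇒  q = S_e·E_s / (B·(1−ν²)·I_f).
q = 0.0097 × 11000 / (1.5 × 0.9559 × 0.83) = 89.66 kPa

q ≈ 89.7 kPa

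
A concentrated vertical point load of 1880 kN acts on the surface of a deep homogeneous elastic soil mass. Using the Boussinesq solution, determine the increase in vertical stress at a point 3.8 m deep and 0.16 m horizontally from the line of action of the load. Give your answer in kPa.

Boussinesq vertical stress below a point load on an elastic half-space:
Δσ_z = 3P/(2πz²) · [1 + (r/z)²]^(−5/2)
r/z = 0.16/3.8 = 0.042105; [1+(r/z)²]^(−5/2) = 0.99558.
Δσ_z = 3×1880/(2π×3.8²) × 0.99558 = 62.163 × 0.99558 = 61.89 kPa

Δσ_z ≈ 61.9 kPa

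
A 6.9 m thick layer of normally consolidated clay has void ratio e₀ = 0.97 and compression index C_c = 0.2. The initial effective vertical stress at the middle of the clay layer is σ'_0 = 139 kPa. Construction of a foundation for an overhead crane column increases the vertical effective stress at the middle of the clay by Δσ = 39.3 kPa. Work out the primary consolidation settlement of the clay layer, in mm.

Final effective stress: σ'_f = σ'_0 + Δσ = 139 + 39.3 = 178.3 kPa.
Normally consolidated clay, so the full stress increment lies on the virgin compression line:
S_c = C_c·H/(1+e₀)·log₁₀(σ'_f/σ'_0) = 0.2×6.9/(1+0.97)×log₁₀(178.3/139)
    = 0.70051 × 0.10814 = 0.07575 m

S_c ≈ 75.8 mm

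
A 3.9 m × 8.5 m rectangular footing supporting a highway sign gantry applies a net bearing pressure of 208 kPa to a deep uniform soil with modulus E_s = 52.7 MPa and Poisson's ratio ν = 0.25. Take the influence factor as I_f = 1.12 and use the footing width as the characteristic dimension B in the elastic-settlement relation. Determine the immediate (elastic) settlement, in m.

S_e ≈ 0.0162 m

Immediate (elastic) settlement: S_e = q·B·(1−ν²)/E_s · I_f.
E_s = 52.7 MPa = 52700 kPa.
S_e = 208 × 3.9 × (1 − 0.25²) / 52700 × 1.12
    = 208 × 3.9 × 0.9375 / 52700 × 1.12
    = 0.01616 m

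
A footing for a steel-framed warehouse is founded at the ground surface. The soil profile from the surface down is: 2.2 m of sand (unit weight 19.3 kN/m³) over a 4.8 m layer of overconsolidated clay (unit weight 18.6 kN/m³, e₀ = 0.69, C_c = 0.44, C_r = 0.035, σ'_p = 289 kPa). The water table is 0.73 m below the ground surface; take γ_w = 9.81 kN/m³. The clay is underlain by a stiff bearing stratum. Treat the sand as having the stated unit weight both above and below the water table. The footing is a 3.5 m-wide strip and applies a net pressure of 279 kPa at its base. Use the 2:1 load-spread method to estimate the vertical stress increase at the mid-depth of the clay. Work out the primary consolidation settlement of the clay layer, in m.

S_c ≈ 0.0535 m

Mid-depth of clay below the ground surface: z = 2.2 + 4.8/2 = 4.6 m.
Total vertical stress at mid-clay: σ_v = 19.3×2.2 + 18.6×2.4 = 87.1 kPa.
Pore pressure: u = 9.81×(4.6 − 0.73) = 37.965 kPa.
Initial effective stress: σ'_0 = σ_v − u = 87.1 − 37.965 = 49.135 kPa.
Stress increase at mid-clay by the 2:1 spreading method:
Δσ = qB/(B+z) = 279×3.5/(3.5+4.6) = 120.56 kPa
Final effective stress: σ'_f = 49.135 + 120.56 = 169.69 kPa.
σ'_f = 169.69 ≤ σ'_p = 289 kPa, so the clay remains overconsolidated and only the recompression index applies:
S_c = C_r·H/(1+e₀)·log₁₀(σ'_f/σ'_0) = 0.035×4.8/1.69×log₁₀(169.69/49.135)
    = 0.099407 × 0.53827 = 0.05351 m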